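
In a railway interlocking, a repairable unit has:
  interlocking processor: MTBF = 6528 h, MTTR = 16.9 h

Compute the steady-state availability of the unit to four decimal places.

A(interlocking processor) = MTBF/(MTBF+MTTR) = 6528/(6528+16.9) = 0.9974

0.9974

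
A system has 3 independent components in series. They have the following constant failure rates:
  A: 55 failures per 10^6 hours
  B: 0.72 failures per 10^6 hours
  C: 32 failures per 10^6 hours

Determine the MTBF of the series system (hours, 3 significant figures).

Series of exponential components: λ_sys = Σ λ_i
λ_sys = 0.000055 + 0.00000072 + 0.000032 = 8.7720e-05 /h
MTBF = 1 / λ_sys = 11400 h

11400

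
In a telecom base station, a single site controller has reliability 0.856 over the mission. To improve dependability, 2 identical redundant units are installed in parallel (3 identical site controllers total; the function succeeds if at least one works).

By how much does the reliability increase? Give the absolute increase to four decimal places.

R_before = 0.856
R_after = 1 − (1 − 0.856)^3 = 0.9970
ΔR = 0.9970 − 0.856 = 0.1410

0.1410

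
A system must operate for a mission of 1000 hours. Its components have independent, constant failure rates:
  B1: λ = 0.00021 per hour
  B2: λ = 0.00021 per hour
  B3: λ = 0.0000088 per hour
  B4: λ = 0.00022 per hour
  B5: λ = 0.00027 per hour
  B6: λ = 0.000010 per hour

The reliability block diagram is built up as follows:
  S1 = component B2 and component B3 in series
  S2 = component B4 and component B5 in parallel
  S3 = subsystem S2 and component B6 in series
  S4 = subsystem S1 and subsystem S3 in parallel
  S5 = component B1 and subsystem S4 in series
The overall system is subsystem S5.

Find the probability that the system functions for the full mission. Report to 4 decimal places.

R(B1) = exp(−0.00021 × 1000) = 0.810584
R(B2) = exp(−0.00021 × 1000) = 0.810584
R(B3) = exp(−0.0000088 × 1000) = 0.991239
R(B4) = exp(−0.00022 × 1000) = 0.802519
R(B5) = exp(−0.00027 × 1000) = 0.763379
R(B6) = exp(−0.000010 × 1000) = 0.990050
Series (B2 and B3): 0.810584 × 0.991239 = 0.803482
Parallel (B4 and B5): 1 − (1 − 0.802519)(1 − 0.763379) = 0.953272
Series ([0.953272] and B6): 0.953272 × 0.990050 = 0.943787
Parallel ([0.803482] and [0.943787]): 1 − (1 − 0.803482)(1 − 0.943787) = 0.988953
Series (B1 and [0.988953]): 0.810584 × 0.988953 = 0.8016

0.8016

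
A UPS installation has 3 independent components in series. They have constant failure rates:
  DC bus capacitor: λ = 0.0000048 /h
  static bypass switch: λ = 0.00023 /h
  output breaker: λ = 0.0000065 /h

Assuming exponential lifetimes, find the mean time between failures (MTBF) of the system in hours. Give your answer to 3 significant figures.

4140

Series of exponential components: λ_sys = Σ λ_i
λ_sys = 0.0000048 + 0.00023 + 0.0000065 = 2.4130e-04 /h
MTBF = 1 / λ_sys = 4140 h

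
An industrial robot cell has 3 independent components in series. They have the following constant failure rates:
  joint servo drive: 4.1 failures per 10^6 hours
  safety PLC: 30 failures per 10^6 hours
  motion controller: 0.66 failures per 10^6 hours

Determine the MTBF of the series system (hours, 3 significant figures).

28800

Series of exponential components: λ_sys = Σ λ_i
λ_sys = 0.0000041 + 0.000030 + 0.00000066 = 3.4760e-05 /h
MTBF = 1 / λ_sys = 28800 h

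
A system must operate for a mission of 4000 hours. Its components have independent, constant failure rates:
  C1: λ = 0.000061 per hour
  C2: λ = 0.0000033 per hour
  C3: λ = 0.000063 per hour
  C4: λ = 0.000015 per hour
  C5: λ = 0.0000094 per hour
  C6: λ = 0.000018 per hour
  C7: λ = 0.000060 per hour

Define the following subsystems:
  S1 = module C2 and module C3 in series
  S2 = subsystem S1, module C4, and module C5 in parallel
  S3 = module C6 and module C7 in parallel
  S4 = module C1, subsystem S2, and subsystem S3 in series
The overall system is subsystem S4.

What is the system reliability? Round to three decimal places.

R(C1) = exp(−0.000061 × 4000) = 0.78349
R(C2) = exp(−0.0000033 × 4000) = 0.98689
R(C3) = exp(−0.000063 × 4000) = 0.77724
R(C4) = exp(−0.000015 × 4000) = 0.94176
R(C5) = exp(−0.0000094 × 4000) = 0.96310
R(C6) = exp(−0.000018 × 4000) = 0.93053
R(C7) = exp(−0.000060 × 4000) = 0.78663
Series (C2 and C3): 0.98689 × 0.77724 = 0.76705
Parallel ([0.76705], C4, and C5): 1 − (1 − 0.76705)(1 − 0.94176)(1 − 0.96310) = 0.99950
Parallel (C6 and C7): 1 − (1 − 0.93053)(1 − 0.78663) = 0.98518
Series (C1, [0.99950], and [0.98518]): 0.78349 × 0.99950 × 0.98518 = 0.771

0.771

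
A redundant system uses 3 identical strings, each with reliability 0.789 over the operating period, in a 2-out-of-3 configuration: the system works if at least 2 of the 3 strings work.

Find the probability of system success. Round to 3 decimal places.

0.885

R = Σ_{i=2}^{3} C(3,i) p^i (1−p)^{3−i} with p = 0.789
C(3,2)·0.789^2·0.211^1 = 0.39406
C(3,3)·0.789^3·0.211^0 = 0.49117
Sum = 0.885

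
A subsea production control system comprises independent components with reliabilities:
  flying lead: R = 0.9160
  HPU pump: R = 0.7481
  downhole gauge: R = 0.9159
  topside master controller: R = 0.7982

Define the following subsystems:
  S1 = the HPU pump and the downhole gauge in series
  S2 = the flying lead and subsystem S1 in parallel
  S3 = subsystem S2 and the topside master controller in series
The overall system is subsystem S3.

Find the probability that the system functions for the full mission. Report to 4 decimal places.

Series (HPU pump and downhole gauge): 0.748100 × 0.915900 = 0.685185
Parallel (flying lead and [0.685185]): 1 − (1 − 0.916000)(1 − 0.685185) = 0.973556
Series ([0.973556] and topside master controller): 0.973556 × 0.798200 = 0.7771

0.7771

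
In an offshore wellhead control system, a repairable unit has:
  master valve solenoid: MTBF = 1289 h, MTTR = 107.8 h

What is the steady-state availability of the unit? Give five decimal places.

A(master valve solenoid) = MTBF/(MTBF+MTTR) = 1289/(1289+107.8) = 0.92282

0.92282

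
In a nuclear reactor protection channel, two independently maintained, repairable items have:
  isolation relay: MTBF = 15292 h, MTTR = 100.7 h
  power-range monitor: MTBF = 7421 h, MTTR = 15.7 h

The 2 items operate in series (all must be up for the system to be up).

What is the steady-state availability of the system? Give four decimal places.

0.9914

A(isolation relay) = MTBF/(MTBF+MTTR) = 15292/(15292+100.7) = 0.993458
A(power-range monitor) = MTBF/(MTBF+MTTR) = 7421/(7421+15.7) = 0.997889
Series availability: 0.993458 × 0.997889 = 0.9914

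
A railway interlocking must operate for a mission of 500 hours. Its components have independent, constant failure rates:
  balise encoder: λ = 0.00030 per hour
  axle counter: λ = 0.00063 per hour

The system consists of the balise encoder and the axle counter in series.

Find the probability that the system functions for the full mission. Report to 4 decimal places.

0.6281

R(balise encoder) = exp(−0.00030 × 500) = 0.860708
R(axle counter) = exp(−0.00063 × 500) = 0.729789
Series (balise encoder and axle counter): 0.860708 × 0.729789 = 0.6281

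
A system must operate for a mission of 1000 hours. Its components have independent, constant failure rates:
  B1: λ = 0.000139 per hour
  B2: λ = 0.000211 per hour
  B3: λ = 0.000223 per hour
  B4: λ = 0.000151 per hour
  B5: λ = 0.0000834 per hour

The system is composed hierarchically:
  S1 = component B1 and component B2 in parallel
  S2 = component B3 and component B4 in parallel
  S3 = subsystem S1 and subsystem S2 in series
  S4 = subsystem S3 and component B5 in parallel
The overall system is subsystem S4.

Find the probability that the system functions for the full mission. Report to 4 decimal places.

0.9958

R(B1) = exp(−0.000139 × 1000) = 0.870228
R(B2) = exp(−0.000211 × 1000) = 0.809774
R(B3) = exp(−0.000223 × 1000) = 0.800115
R(B4) = exp(−0.000151 × 1000) = 0.859848
R(B5) = exp(−0.0000834 × 1000) = 0.919983
Parallel (B1 and B2): 1 − (1 − 0.870228)(1 − 0.809774) = 0.975314
Parallel (B3 and B4): 1 − (1 − 0.800115)(1 − 0.859848) = 0.971986
Series ([0.975314] and [0.971986]): 0.975314 × 0.971986 = 0.947992
Parallel ([0.947992] and B5): 1 − (1 − 0.947992)(1 − 0.919983) = 0.9958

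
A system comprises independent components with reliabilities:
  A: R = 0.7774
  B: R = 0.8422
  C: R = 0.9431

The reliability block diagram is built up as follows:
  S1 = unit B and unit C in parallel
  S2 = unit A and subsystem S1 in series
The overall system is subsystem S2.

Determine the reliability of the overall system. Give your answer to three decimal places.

Parallel (B and C): 1 − (1 − 0.84220)(1 − 0.94310) = 0.99102
Series (A and [0.99102]): 0.77740 × 0.99102 = 0.770

0.770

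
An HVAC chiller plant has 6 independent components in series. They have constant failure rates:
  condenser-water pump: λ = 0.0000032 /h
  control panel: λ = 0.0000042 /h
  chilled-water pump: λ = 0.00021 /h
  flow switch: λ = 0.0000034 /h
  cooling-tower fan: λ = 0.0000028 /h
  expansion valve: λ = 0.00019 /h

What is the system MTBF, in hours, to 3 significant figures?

Series of exponential components: λ_sys = Σ λ_i
λ_sys = 0.0000032 + 0.0000042 + 0.00021 + 0.0000034 + 0.0000028 + 0.00019 = 4.1360e-04 /h
MTBF = 1 / λ_sys = 2420 h

2420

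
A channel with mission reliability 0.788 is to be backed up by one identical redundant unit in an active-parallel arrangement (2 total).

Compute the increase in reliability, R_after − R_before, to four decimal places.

0.1671

R_before = 0.788
R_after = 1 − (1 − 0.788)^2 = 0.9551
ΔR = 0.9551 − 0.788 = 0.1671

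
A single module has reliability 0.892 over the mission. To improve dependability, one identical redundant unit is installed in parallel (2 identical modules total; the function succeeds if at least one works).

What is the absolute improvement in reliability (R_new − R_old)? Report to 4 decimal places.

0.0963

R_before = 0.892
R_after = 1 − (1 − 0.892)^2 = 0.9883
ΔR = 0.9883 − 0.892 = 0.0963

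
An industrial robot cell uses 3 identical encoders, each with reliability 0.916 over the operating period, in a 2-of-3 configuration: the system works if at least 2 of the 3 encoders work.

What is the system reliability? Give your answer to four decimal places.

0.9800

R = Σ_{i=2}^{3} C(3,i) p^i (1−p)^{3−i} with p = 0.916
C(3,2)·0.916^2·0.084^1 = 0.211442
C(3,3)·0.916^3·0.084^0 = 0.768575
Sum = 0.9800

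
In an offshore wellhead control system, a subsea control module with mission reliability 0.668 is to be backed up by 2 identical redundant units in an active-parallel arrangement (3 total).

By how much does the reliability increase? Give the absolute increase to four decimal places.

0.2954

R_before = 0.668
R_after = 1 − (1 − 0.668)^3 = 0.9634
ΔR = 0.9634 − 0.668 = 0.2954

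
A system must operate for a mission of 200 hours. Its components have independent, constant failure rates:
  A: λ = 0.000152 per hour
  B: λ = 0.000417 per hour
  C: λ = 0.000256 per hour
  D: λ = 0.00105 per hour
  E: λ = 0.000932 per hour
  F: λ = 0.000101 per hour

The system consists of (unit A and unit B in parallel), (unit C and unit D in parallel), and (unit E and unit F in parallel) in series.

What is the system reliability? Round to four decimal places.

R(A) = exp(−0.000152 × 200) = 0.970057
R(B) = exp(−0.000417 × 200) = 0.919983
R(C) = exp(−0.000256 × 200) = 0.950089
R(D) = exp(−0.00105 × 200) = 0.810584
R(E) = exp(−0.000932 × 200) = 0.829942
R(F) = exp(−0.000101 × 200) = 0.980003
Parallel (A and B): 1 − (1 − 0.970057)(1 − 0.919983) = 0.997604
Parallel (C and D): 1 − (1 − 0.950089)(1 − 0.810584) = 0.990546
Parallel (E and F): 1 − (1 − 0.829942)(1 − 0.980003) = 0.996599
Series ([0.997604], [0.990546], and [0.996599]): 0.997604 × 0.990546 × 0.996599 = 0.9848

0.9848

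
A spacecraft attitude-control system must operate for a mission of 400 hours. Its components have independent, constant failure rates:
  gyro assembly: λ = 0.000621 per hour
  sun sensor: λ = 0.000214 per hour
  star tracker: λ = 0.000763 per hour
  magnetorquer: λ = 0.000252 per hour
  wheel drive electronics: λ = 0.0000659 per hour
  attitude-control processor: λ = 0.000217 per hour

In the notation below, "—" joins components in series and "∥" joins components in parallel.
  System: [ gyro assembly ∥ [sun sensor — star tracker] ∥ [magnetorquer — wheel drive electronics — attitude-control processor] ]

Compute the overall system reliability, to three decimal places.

R(gyro assembly) = exp(−0.000621 × 400) = 0.78005
R(sun sensor) = exp(−0.000214 × 400) = 0.91796
R(star tracker) = exp(−0.000763 × 400) = 0.73698
R(magnetorquer) = exp(−0.000252 × 400) = 0.90411
R(wheel drive electronics) = exp(−0.0000659 × 400) = 0.97398
R(attitude-control processor) = exp(−0.000217 × 400) = 0.91686
Series (sun sensor and star tracker): 0.91796 × 0.73698 = 0.67652
Series (magnetorquer, wheel drive electronics, and attitude-control processor): 0.90411 × 0.97398 × 0.91686 = 0.80737
Parallel (gyro assembly, [0.67652], and [0.80737]): 1 − (1 − 0.78005)(1 − 0.67652)(1 − 0.80737) = 0.986

0.986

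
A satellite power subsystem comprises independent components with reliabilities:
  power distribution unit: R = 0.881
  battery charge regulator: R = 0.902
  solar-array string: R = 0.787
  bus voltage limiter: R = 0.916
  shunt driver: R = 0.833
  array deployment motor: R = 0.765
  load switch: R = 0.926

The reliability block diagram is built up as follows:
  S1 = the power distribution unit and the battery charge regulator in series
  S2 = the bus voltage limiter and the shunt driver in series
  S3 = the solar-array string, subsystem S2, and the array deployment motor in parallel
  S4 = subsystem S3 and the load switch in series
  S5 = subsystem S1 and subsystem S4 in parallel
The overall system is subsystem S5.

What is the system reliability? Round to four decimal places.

0.9825

Series (power distribution unit and battery charge regulator): 0.881000 × 0.902000 = 0.794662
Series (bus voltage limiter and shunt driver): 0.916000 × 0.833000 = 0.763028
Parallel (solar-array string, [0.763028], and array deployment motor): 1 − (1 − 0.787000)(1 − 0.763028)(1 − 0.765000) = 0.988138
Series ([0.988138] and load switch): 0.988138 × 0.926000 = 0.915016
Parallel ([0.794662] and [0.915016]): 1 − (1 − 0.794662)(1 − 0.915016) = 0.9825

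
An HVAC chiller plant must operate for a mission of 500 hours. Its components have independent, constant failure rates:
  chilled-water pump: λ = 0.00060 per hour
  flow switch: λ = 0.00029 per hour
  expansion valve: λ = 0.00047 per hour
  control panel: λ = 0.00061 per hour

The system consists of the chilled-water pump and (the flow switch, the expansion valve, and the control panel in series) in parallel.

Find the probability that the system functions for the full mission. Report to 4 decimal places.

0.8715

R(chilled-water pump) = exp(−0.00060 × 500) = 0.740818
R(flow switch) = exp(−0.00029 × 500) = 0.865022
R(expansion valve) = exp(−0.00047 × 500) = 0.790571
R(control panel) = exp(−0.00061 × 500) = 0.737123
Series (flow switch, expansion valve, and control panel): 0.865022 × 0.790571 × 0.737123 = 0.504090
Parallel (chilled-water pump and [0.504090]): 1 − (1 − 0.740818)(1 − 0.504090) = 0.8715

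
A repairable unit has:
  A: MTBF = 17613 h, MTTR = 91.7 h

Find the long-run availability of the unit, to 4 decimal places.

A(A) = MTBF/(MTBF+MTTR) = 17613/(17613+91.7) = 0.9948

0.9948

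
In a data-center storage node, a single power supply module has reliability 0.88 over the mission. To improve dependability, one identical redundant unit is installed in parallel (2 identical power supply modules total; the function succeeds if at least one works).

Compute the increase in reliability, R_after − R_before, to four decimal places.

0.1056

R_before = 0.88
R_after = 1 − (1 − 0.88)^2 = 0.9856
ΔR = 0.9856 − 0.88 = 0.1056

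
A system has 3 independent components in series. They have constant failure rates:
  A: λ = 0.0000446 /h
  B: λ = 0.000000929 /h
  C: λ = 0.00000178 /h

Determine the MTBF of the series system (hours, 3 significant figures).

Series of exponential components: λ_sys = Σ λ_i
λ_sys = 0.0000446 + 0.000000929 + 0.00000178 = 4.7309e-05 /h
MTBF = 1 / λ_sys = 21100 h

21100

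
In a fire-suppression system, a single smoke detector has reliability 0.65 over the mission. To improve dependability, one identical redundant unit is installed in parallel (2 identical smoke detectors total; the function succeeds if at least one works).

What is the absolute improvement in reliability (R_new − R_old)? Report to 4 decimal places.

R_before = 0.65
R_after = 1 − (1 − 0.65)^2 = 0.8775
ΔR = 0.8775 − 0.65 = 0.2275

0.2275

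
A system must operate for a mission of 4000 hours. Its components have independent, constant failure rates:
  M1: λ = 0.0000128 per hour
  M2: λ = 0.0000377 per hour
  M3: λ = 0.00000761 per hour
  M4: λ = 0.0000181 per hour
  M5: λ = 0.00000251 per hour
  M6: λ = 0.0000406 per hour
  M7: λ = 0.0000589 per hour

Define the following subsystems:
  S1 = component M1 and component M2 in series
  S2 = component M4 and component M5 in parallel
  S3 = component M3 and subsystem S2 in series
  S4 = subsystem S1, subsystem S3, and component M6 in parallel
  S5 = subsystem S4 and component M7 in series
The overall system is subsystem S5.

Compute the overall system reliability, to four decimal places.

R(M1) = exp(−0.0000128 × 4000) = 0.950089
R(M2) = exp(−0.0000377 × 4000) = 0.860020
R(M3) = exp(−0.00000761 × 4000) = 0.970019
R(M4) = exp(−0.0000181 × 4000) = 0.930159
R(M5) = exp(−0.00000251 × 4000) = 0.990010
R(M6) = exp(−0.0000406 × 4000) = 0.850101
R(M7) = exp(−0.0000589 × 4000) = 0.790097
Series (M1 and M2): 0.950089 × 0.860020 = 0.817096
Parallel (M4 and M5): 1 − (1 − 0.930159)(1 − 0.990010) = 0.999302
Series (M3 and [0.999302]): 0.970019 × 0.999302 = 0.969342
Parallel ([0.817096], [0.969342], and M6): 1 − (1 − 0.817096)(1 − 0.969342)(1 − 0.850101) = 0.999159
Series ([0.999159] and M7): 0.999159 × 0.790097 = 0.7894

0.7894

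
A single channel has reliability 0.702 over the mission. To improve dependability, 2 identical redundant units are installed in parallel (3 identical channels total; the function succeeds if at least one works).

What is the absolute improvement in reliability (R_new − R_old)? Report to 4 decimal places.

0.2715

R_before = 0.702
R_after = 1 − (1 − 0.702)^3 = 0.9735
ΔR = 0.9735 − 0.702 = 0.2715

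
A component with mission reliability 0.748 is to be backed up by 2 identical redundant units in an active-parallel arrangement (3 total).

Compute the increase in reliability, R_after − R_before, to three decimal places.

R_before = 0.748
R_after = 1 − (1 − 0.748)^3 = 0.984
ΔR = 0.984 − 0.748 = 0.236

0.236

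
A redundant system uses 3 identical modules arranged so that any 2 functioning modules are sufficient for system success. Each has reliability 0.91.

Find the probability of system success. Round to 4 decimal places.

0.9772

R = Σ_{i=2}^{3} C(3,i) p^i (1−p)^{3−i} with p = 0.91
C(3,2)·0.91^2·0.09^1 = 0.223587
C(3,3)·0.91^3·0.09^0 = 0.753571
Sum = 0.9772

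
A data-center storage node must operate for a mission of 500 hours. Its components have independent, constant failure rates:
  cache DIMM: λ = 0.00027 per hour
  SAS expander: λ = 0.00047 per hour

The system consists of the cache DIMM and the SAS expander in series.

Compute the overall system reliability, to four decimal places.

0.6907

R(cache DIMM) = exp(−0.00027 × 500) = 0.873716
R(SAS expander) = exp(−0.00047 × 500) = 0.790571
Series (cache DIMM and SAS expander): 0.873716 × 0.790571 = 0.6907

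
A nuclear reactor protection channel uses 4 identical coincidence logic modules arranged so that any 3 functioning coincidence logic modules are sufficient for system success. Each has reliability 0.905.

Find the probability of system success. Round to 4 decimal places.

R = Σ_{i=3}^{4} C(4,i) p^i (1−p)^{4−i} with p = 0.905
C(4,3)·0.905^3·0.095^1 = 0.281663
C(4,4)·0.905^4·0.095^0 = 0.670802
Sum = 0.9525

0.9525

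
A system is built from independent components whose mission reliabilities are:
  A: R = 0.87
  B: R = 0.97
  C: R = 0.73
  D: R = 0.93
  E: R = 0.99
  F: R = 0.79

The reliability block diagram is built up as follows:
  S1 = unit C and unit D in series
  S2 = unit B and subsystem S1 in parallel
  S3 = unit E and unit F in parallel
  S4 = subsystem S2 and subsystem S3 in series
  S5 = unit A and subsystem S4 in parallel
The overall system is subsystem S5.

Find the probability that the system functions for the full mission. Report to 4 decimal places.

Series (C and D): 0.730000 × 0.930000 = 0.678900
Parallel (B and [0.678900]): 1 − (1 − 0.970000)(1 − 0.678900) = 0.990367
Parallel (E and F): 1 − (1 − 0.990000)(1 − 0.790000) = 0.997900
Series ([0.990367] and [0.997900]): 0.990367 × 0.997900 = 0.988287
Parallel (A and [0.988287]): 1 − (1 − 0.870000)(1 − 0.988287) = 0.9985

0.9985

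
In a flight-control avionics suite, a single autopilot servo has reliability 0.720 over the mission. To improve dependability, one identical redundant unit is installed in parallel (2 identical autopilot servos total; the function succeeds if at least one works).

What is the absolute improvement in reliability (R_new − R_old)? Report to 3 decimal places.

R_before = 0.720
R_after = 1 − (1 − 0.720)^2 = 0.922
ΔR = 0.922 − 0.720 = 0.202

0.202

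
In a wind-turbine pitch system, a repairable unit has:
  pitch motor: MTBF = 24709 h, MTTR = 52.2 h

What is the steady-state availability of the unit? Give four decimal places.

A(pitch motor) = MTBF/(MTBF+MTTR) = 24709/(24709+52.2) = 0.9979

0.9979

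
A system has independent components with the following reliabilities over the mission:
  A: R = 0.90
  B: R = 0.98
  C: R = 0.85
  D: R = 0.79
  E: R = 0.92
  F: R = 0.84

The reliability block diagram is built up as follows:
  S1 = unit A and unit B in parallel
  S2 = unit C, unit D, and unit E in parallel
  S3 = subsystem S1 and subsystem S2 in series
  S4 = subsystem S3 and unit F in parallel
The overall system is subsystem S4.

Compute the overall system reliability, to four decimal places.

0.9993

Parallel (A and B): 1 − (1 − 0.900000)(1 − 0.980000) = 0.998000
Parallel (C, D, and E): 1 − (1 − 0.850000)(1 − 0.790000)(1 − 0.920000) = 0.997480
Series ([0.998000] and [0.997480]): 0.998000 × 0.997480 = 0.995485
Parallel ([0.995485] and F): 1 − (1 − 0.995485)(1 − 0.840000) = 0.9993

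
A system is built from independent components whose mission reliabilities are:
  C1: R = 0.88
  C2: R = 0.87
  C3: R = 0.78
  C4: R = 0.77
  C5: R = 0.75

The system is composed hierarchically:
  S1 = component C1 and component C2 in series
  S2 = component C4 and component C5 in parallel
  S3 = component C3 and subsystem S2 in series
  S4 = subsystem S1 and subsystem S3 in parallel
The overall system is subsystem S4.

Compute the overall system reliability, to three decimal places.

Series (C1 and C2): 0.88000 × 0.87000 = 0.76560
Parallel (C4 and C5): 1 − (1 − 0.77000)(1 − 0.75000) = 0.94250
Series (C3 and [0.94250]): 0.78000 × 0.94250 = 0.73515
Parallel ([0.76560] and [0.73515]): 1 − (1 − 0.76560)(1 − 0.73515) = 0.938

0.938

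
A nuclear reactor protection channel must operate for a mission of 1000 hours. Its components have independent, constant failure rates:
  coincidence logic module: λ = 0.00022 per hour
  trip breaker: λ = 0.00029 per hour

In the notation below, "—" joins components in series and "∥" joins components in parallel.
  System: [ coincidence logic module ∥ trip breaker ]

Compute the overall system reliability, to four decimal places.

R(coincidence logic module) = exp(−0.00022 × 1000) = 0.802519
R(trip breaker) = exp(−0.00029 × 1000) = 0.748264
Parallel (coincidence logic module and trip breaker): 1 − (1 − 0.802519)(1 − 0.748264) = 0.9503

0.9503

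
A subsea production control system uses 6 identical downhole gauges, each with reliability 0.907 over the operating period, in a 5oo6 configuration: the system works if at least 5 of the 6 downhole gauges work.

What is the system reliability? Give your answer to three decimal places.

0.899

R = Σ_{i=5}^{6} C(6,i) p^i (1−p)^{6−i} with p = 0.907
C(6,5)·0.907^5·0.093^1 = 0.34251
C(6,6)·0.907^6·0.093^0 = 0.55673
Sum = 0.899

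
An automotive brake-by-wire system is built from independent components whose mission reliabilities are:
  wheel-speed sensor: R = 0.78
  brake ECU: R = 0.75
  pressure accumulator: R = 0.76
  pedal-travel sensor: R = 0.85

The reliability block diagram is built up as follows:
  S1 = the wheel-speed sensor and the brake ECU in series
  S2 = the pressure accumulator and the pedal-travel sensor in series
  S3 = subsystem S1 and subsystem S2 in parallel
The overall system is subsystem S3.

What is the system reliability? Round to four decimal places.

Series (wheel-speed sensor and brake ECU): 0.780000 × 0.750000 = 0.585000
Series (pressure accumulator and pedal-travel sensor): 0.760000 × 0.850000 = 0.646000
Parallel ([0.585000] and [0.646000]): 1 − (1 − 0.585000)(1 − 0.646000) = 0.8531

0.8531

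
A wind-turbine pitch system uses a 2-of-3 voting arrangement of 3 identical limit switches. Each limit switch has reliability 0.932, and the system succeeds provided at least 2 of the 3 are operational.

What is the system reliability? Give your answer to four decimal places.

R = Σ_{i=2}^{3} C(3,i) p^i (1−p)^{3−i} with p = 0.932
C(3,2)·0.932^2·0.068^1 = 0.177199
C(3,3)·0.932^3·0.068^0 = 0.809558
Sum = 0.9868

0.9868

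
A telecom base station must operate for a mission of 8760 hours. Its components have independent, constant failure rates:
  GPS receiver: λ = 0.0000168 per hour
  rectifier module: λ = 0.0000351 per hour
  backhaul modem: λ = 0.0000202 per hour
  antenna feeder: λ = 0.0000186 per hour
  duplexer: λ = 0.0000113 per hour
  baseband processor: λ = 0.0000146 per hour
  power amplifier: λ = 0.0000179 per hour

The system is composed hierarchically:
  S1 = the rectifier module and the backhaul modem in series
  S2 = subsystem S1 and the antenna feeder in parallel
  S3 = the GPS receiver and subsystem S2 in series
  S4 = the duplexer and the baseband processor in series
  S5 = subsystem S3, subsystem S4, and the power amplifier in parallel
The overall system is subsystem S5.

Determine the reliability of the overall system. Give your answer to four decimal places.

R(GPS receiver) = exp(−0.0000168 × 8760) = 0.863149
R(rectifier module) = exp(−0.0000351 × 8760) = 0.735301
R(backhaul modem) = exp(−0.0000202 × 8760) = 0.837820
R(antenna feeder) = exp(−0.0000186 × 8760) = 0.849646
R(duplexer) = exp(−0.0000113 × 8760) = 0.905754
R(baseband processor) = exp(−0.0000146 × 8760) = 0.879945
R(power amplifier) = exp(−0.0000179 × 8760) = 0.854872
Series (rectifier module and backhaul modem): 0.735301 × 0.837820 = 0.616050
Parallel ([0.616050] and antenna feeder): 1 − (1 − 0.616050)(1 − 0.849646) = 0.942272
Series (GPS receiver and [0.942272]): 0.863149 × 0.942272 = 0.813321
Series (duplexer and baseband processor): 0.905754 × 0.879945 = 0.797014
Parallel ([0.813321], [0.797014], and power amplifier): 1 − (1 − 0.813321)(1 − 0.797014)(1 − 0.854872) = 0.9945

0.9945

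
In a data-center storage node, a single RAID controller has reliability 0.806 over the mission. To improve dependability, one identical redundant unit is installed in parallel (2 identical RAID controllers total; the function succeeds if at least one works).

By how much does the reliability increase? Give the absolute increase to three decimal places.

0.156

R_before = 0.806
R_after = 1 − (1 − 0.806)^2 = 0.962
ΔR = 0.962 − 0.806 = 0.156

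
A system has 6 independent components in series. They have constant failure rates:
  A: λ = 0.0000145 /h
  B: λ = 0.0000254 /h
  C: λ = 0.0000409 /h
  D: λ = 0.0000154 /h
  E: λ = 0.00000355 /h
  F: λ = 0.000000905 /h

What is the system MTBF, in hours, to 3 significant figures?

Series of exponential components: λ_sys = Σ λ_i
λ_sys = 0.0000145 + 0.0000254 + 0.0000409 + 0.0000154 + 0.00000355 + 0.000000905 = 1.0066e-04 /h
MTBF = 1 / λ_sys = 9930 h

9930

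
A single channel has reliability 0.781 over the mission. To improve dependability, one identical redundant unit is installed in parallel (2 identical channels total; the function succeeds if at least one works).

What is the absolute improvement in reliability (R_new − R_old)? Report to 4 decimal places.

0.1710

R_before = 0.781
R_after = 1 − (1 − 0.781)^2 = 0.9520
ΔR = 0.9520 − 0.781 = 0.1710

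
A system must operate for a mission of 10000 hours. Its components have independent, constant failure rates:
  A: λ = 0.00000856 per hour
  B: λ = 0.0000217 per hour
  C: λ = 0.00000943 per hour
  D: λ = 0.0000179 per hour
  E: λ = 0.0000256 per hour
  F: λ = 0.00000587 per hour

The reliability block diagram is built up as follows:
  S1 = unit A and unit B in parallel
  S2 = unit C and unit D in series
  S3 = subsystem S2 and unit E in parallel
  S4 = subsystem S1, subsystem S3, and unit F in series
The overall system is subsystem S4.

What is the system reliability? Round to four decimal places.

0.8778

R(A) = exp(−0.00000856 × 10000) = 0.917961
R(B) = exp(−0.0000217 × 10000) = 0.804930
R(C) = exp(−0.00000943 × 10000) = 0.910010
R(D) = exp(−0.0000179 × 10000) = 0.836106
R(E) = exp(−0.0000256 × 10000) = 0.774142
R(F) = exp(−0.00000587 × 10000) = 0.942990
Parallel (A and B): 1 − (1 − 0.917961)(1 − 0.804930) = 0.983997
Series (C and D): 0.910010 × 0.836106 = 0.760865
Parallel ([0.760865] and E): 1 − (1 − 0.760865)(1 − 0.774142) = 0.945989
Series ([0.983997], [0.945989], and F): 0.983997 × 0.945989 × 0.942990 = 0.8778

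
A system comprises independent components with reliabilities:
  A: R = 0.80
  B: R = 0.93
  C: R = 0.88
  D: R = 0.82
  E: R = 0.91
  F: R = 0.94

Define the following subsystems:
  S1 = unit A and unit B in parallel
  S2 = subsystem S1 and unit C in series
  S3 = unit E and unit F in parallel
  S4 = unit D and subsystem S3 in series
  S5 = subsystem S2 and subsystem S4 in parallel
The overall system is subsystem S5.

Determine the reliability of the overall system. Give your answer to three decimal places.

0.976

Parallel (A and B): 1 − (1 − 0.80000)(1 − 0.93000) = 0.98600
Series ([0.98600] and C): 0.98600 × 0.88000 = 0.86768
Parallel (E and F): 1 − (1 − 0.91000)(1 − 0.94000) = 0.99460
Series (D and [0.99460]): 0.82000 × 0.99460 = 0.81557
Parallel ([0.86768] and [0.81557]): 1 − (1 − 0.86768)(1 − 0.81557) = 0.976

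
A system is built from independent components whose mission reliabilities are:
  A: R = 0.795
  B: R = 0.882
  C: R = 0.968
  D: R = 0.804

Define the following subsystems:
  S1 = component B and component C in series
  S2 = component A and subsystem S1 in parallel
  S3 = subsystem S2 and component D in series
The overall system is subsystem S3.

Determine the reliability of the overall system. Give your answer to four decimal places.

Series (B and C): 0.882000 × 0.968000 = 0.853776
Parallel (A and [0.853776]): 1 − (1 − 0.795000)(1 − 0.853776) = 0.970024
Series ([0.970024] and D): 0.970024 × 0.804000 = 0.7799

0.7799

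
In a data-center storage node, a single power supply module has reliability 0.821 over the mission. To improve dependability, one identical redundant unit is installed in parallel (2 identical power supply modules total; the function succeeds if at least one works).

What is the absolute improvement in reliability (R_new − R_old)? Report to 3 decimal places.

0.147

R_before = 0.821
R_after = 1 − (1 − 0.821)^2 = 0.968
ΔR = 0.968 − 0.821 = 0.147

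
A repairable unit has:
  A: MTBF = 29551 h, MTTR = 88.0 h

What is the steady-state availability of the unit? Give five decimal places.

0.99703

A(A) = MTBF/(MTBF+MTTR) = 29551/(29551+88.0) = 0.99703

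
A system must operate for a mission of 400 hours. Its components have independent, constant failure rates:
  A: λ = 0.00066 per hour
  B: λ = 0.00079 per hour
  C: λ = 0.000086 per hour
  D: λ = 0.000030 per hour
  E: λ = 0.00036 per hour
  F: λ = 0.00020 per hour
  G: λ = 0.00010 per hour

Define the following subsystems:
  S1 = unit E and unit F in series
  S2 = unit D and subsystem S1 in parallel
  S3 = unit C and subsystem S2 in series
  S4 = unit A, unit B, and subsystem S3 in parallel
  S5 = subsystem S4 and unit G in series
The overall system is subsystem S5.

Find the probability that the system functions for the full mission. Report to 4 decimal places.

R(A) = exp(−0.00066 × 400) = 0.767974
R(B) = exp(−0.00079 × 400) = 0.729059
R(C) = exp(−0.000086 × 400) = 0.966185
R(D) = exp(−0.000030 × 400) = 0.988072
R(E) = exp(−0.00036 × 400) = 0.865888
R(F) = exp(−0.00020 × 400) = 0.923116
R(G) = exp(−0.00010 × 400) = 0.960789
Series (E and F): 0.865888 × 0.923116 = 0.799315
Parallel (D and [0.799315]): 1 − (1 − 0.988072)(1 − 0.799315) = 0.997606
Series (C and [0.997606]): 0.966185 × 0.997606 = 0.963872
Parallel (A, B, and [0.963872]): 1 − (1 − 0.767974)(1 − 0.729059)(1 − 0.963872) = 0.997729
Series ([0.997729] and G): 0.997729 × 0.960789 = 0.9586

0.9586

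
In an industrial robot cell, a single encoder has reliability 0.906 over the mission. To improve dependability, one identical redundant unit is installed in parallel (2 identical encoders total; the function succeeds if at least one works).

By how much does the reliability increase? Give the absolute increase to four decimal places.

0.0852

R_before = 0.906
R_after = 1 − (1 − 0.906)^2 = 0.9912
ΔR = 0.9912 − 0.906 = 0.0852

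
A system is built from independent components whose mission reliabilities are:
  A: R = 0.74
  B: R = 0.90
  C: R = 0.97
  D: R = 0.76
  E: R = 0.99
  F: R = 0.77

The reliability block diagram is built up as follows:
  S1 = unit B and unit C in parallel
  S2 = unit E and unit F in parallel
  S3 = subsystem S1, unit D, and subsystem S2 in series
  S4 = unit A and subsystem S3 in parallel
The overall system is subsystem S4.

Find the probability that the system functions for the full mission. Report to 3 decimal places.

0.937

Parallel (B and C): 1 − (1 − 0.90000)(1 − 0.97000) = 0.99700
Parallel (E and F): 1 − (1 − 0.99000)(1 − 0.77000) = 0.99770
Series ([0.99700], D, and [0.99770]): 0.99700 × 0.76000 × 0.99770 = 0.75598
Parallel (A and [0.75598]): 1 − (1 − 0.74000)(1 − 0.75598) = 0.937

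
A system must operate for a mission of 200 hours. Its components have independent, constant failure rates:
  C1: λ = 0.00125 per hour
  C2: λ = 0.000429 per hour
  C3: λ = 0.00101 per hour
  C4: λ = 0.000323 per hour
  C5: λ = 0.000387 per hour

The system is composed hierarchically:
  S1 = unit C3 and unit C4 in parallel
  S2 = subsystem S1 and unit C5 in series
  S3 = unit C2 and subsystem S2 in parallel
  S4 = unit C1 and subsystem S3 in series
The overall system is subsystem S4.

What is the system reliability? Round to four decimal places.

0.7734

R(C1) = exp(−0.00125 × 200) = 0.778801
R(C2) = exp(−0.000429 × 200) = 0.917778
R(C3) = exp(−0.00101 × 200) = 0.817095
R(C4) = exp(−0.000323 × 200) = 0.937442
R(C5) = exp(−0.000387 × 200) = 0.925520
Parallel (C3 and C4): 1 − (1 − 0.817095)(1 − 0.937442) = 0.988558
Series ([0.988558] and C5): 0.988558 × 0.925520 = 0.914930
Parallel (C2 and [0.914930]): 1 − (1 − 0.917778)(1 − 0.914930) = 0.993005
Series (C1 and [0.993005]): 0.778801 × 0.993005 = 0.7734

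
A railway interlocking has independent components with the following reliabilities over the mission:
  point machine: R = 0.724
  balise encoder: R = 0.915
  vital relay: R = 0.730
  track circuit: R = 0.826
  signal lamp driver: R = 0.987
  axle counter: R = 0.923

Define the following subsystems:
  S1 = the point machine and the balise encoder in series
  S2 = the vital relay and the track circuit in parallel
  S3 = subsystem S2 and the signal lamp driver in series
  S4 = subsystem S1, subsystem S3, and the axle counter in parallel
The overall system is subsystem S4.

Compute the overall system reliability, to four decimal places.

Series (point machine and balise encoder): 0.724000 × 0.915000 = 0.662460
Parallel (vital relay and track circuit): 1 − (1 − 0.730000)(1 − 0.826000) = 0.953020
Series ([0.953020] and signal lamp driver): 0.953020 × 0.987000 = 0.940631
Parallel ([0.662460], [0.940631], and axle counter): 1 − (1 − 0.662460)(1 − 0.940631)(1 − 0.923000) = 0.9985

0.9985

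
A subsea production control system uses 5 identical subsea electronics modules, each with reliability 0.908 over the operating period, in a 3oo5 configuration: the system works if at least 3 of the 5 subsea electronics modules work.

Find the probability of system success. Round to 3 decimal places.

R = Σ_{i=3}^{5} C(5,i) p^i (1−p)^{5−i} with p = 0.908
C(5,3)·0.908^3·0.092^2 = 0.06336
C(5,4)·0.908^4·0.092^1 = 0.31268
C(5,5)·0.908^5·0.092^0 = 0.61720
Sum = 0.993

0.993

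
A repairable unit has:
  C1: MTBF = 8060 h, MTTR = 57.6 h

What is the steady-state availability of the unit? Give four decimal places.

A(C1) = MTBF/(MTBF+MTTR) = 8060/(8060+57.6) = 0.9929

0.9929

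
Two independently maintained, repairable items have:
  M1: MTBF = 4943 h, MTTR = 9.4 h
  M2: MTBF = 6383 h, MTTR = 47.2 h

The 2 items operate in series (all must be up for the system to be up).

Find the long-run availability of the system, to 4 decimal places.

0.9908

A(M1) = MTBF/(MTBF+MTTR) = 4943/(4943+9.4) = 0.998102
A(M2) = MTBF/(MTBF+MTTR) = 6383/(6383+47.2) = 0.992660
Series availability: 0.998102 × 0.992660 = 0.9908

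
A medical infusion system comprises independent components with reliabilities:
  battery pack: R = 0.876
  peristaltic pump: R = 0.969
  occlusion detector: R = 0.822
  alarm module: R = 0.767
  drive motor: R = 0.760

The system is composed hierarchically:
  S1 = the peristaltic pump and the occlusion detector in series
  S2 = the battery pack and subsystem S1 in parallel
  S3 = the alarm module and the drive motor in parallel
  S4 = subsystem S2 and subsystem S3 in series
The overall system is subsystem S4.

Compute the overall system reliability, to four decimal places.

0.9203

Series (peristaltic pump and occlusion detector): 0.969000 × 0.822000 = 0.796518
Parallel (battery pack and [0.796518]): 1 − (1 − 0.876000)(1 − 0.796518) = 0.974768
Parallel (alarm module and drive motor): 1 − (1 − 0.767000)(1 − 0.760000) = 0.944080
Series ([0.974768] and [0.944080]): 0.974768 × 0.944080 = 0.9203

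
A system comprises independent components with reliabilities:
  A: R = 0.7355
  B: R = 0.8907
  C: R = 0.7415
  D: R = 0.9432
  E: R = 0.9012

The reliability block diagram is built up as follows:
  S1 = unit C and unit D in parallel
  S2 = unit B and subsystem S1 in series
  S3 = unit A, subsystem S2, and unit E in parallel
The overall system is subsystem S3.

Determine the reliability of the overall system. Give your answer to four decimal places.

0.9968

Parallel (C and D): 1 − (1 − 0.741500)(1 − 0.943200) = 0.985317
Series (B and [0.985317]): 0.890700 × 0.985317 = 0.877622
Parallel (A, [0.877622], and E): 1 − (1 − 0.735500)(1 − 0.877622)(1 − 0.901200) = 0.9968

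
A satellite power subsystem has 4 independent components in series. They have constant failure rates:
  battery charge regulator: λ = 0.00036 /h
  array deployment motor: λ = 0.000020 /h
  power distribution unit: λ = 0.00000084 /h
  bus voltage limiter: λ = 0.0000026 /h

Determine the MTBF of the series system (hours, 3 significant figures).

2610

Series of exponential components: λ_sys = Σ λ_i
λ_sys = 0.00036 + 0.000020 + 0.00000084 + 0.0000026 = 3.8344e-04 /h
MTBF = 1 / λ_sys = 2610 h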